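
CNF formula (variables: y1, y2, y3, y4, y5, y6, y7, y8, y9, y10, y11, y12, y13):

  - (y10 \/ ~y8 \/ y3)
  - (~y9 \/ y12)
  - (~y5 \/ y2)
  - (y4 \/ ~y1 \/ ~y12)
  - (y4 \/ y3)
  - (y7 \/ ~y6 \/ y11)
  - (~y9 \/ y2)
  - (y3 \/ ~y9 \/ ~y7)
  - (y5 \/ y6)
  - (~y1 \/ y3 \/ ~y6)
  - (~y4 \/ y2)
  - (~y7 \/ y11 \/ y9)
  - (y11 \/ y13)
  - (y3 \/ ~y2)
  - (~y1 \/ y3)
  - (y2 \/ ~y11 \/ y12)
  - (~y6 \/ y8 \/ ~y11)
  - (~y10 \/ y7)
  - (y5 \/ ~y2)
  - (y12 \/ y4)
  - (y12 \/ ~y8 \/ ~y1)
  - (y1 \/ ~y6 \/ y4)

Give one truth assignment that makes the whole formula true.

y3 occurs only positively in the remaining clauses — set y3 = True.
Pure literal: y13 appears only positively; assign y13 = True.
Branch on y1: take y1 = True.
The remaining clauses are satisfied by y2 = True, y4 = True, y5 = True, y6 = False, y7 = True, y8 = False, y9 = False, y10 = False, y11 = True, y12 = False.
Every clause has at least one true literal under this assignment.

y1=1, y2=1, y3=1, y4=1, y5=1, y6=0, y7=1, y8=0, y9=0, y10=0, y11=1, y12=0, y13=1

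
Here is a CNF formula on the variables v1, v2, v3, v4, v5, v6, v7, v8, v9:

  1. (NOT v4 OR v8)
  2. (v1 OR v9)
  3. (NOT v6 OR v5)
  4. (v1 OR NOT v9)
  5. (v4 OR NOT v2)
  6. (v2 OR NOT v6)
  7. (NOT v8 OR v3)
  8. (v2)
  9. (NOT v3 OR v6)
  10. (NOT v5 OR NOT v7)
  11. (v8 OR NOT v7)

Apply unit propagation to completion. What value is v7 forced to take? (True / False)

(v2) is a unit clause: v2 = True.
From (v4 OR NOT v2) and v2 = True: v4 = True.
(NOT v4 OR v8): since v4 = True, the clause reduces to (v8). v8 = True.
From (NOT v8 OR v3) and v8 = True: v3 = True.
(v6 OR NOT v3) with v3 = True leaves only v6, so v6 = True.
(v5 OR NOT v6): since v6 = True, the clause reduces to (v5). v5 = True.
In (NOT v7 OR NOT v5), NOT v5 is now false; NOT v7 must hold, so v7 = False.

False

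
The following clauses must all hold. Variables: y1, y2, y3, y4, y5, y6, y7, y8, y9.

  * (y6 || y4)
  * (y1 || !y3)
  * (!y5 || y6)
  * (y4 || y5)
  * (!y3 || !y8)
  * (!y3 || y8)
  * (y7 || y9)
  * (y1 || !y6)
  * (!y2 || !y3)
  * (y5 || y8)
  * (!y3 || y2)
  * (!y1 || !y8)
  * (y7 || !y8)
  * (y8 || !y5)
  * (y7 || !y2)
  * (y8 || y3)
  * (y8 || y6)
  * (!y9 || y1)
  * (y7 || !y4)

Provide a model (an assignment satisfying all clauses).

y1=False  y2=True  y3=False  y4=True  y5=False  y6=False  y7=True  y8=True  y9=False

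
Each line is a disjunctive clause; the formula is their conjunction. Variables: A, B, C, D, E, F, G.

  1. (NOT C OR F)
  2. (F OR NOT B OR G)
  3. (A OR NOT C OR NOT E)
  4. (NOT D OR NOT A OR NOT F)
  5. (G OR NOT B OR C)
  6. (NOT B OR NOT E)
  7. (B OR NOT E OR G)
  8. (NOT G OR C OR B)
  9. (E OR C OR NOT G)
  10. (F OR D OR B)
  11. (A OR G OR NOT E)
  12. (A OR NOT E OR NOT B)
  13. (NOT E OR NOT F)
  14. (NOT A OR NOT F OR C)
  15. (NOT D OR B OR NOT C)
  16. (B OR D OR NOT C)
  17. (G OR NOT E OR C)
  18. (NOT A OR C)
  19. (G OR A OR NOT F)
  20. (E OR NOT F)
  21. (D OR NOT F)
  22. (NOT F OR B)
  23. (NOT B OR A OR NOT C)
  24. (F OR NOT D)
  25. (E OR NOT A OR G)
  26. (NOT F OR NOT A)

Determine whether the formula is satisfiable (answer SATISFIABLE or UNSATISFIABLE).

F = True:
  propagation gives E=False; an empty clause results — contradiction.
F = False:
  propagation gives C=False, A=False, D=False, B=True; an empty clause results — contradiction.
Every branch closes, so no satisfying assignment exists.

UNSATISFIABLE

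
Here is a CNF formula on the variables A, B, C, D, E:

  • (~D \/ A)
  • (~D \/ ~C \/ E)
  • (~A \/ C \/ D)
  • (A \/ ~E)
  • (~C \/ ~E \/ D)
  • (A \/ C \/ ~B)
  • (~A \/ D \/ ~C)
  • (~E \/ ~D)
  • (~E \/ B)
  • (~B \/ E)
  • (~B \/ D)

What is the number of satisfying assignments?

3

The models are:
  A=0 B=0 C=0 D=0 E=0
  A=0 B=0 C=1 D=0 E=0
  A=1 B=0 C=0 D=1 E=0
That's 3 in total.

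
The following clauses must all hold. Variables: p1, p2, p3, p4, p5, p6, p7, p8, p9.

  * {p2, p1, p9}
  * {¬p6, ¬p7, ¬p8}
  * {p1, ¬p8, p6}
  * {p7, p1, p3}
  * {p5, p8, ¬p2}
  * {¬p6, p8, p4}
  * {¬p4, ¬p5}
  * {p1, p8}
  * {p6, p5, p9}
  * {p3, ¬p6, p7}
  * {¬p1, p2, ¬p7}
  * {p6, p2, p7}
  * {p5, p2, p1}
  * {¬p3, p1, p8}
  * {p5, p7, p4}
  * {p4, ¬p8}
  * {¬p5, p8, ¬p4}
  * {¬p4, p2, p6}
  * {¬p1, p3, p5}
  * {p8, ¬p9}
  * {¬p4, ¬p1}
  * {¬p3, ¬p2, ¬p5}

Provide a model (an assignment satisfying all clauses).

p1=F, p2=T, p3=T, p4=T, p5=F, p6=T, p7=F, p8=T, p9=F

Try p1 = False.
  then p8 is forced to True.
  then p6 is forced to True.
  then p7 is forced to False.
  then p3 is forced to True.
  then p4 is forced to True.
  then p5 is forced to False.
  then p2 is forced to True.
p9 is now unconstrained; take p9 = False.
Every clause has at least one true literal under this assignment.
Check each clause:
  1. {p9, p1, p2} — p2 is true.
  2. {¬p7, ¬p8, ¬p6} — ¬p7 is true.
  3. {¬p8, p6, p1} — p6 is true.
  4. {p3, p1, p7} — p3 is true.
  5. {p5, ¬p2, p8} — p8 is true.
  6. {¬p6, p4, p8} — p8 is true.
  7. {¬p5, ¬p4} — ¬p5 is true.
  8. {p1, p8} — p8 is true.
  9. {p6, p9, p5} — p6 is true.
  10. {p3, ¬p6, p7} — p3 is true.
  11. {p2, ¬p7, ¬p1} — ¬p7 is true.
  12. {p6, p7, p2} — p2 is true.
  13. {p5, p1, p2} — p2 is true.
  14. {¬p3, p8, p1} — p8 is true.
  15. {p4, p5, p7} — p4 is true.
  16. {p4, ¬p8} — p4 is true.
  17. {p8, ¬p4, ¬p5} — p8 is true.
  18. {p2, p6, ¬p4} — p2 is true.
  19. {p5, ¬p1, p3} — p3 is true.
  20. {¬p9, p8} — p8 is true.
  21. {¬p4, ¬p1} — ¬p1 is true.
  22. {¬p3, ¬p5, ¬p2} — ¬p5 is true.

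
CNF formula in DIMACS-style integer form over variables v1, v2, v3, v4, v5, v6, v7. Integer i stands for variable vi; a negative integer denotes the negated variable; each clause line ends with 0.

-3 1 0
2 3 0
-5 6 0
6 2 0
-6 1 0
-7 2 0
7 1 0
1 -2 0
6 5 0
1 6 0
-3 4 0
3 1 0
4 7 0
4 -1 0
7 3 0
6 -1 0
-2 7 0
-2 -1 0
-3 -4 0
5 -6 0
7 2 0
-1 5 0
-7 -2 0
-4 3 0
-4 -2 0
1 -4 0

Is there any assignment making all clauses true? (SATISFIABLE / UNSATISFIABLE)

v1 = True:
  propagation gives v4=True, v6=True, v2=False, v3=True; an empty clause results — contradiction.
v1 = False:
  propagation gives v3=False; an empty clause results — contradiction.
Every branch closes, so no satisfying assignment exists.

UNSATISFIABLE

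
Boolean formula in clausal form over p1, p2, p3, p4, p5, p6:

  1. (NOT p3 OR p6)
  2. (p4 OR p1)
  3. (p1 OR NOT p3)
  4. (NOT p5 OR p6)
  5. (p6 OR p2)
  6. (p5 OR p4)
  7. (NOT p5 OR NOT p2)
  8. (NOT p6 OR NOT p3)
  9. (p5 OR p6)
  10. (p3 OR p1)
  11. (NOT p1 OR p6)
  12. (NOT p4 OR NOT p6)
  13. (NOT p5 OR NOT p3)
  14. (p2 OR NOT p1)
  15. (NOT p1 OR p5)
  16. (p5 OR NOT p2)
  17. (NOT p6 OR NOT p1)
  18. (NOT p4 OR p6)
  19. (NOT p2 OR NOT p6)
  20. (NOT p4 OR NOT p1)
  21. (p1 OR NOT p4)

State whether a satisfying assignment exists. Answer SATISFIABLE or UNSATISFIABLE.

UNSATISFIABLE

p6 = True:
  propagation gives p3=False, p1=True; an empty clause results — contradiction.
p6 = False:
  propagation gives p3=False, p5=False; an empty clause results — contradiction.
Every branch closes, so no satisfying assignment exists.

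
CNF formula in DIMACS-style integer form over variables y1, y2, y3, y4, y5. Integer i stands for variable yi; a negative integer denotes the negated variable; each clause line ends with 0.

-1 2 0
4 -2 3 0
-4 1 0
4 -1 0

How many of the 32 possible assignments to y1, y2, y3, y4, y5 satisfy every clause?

Split on y1, then y4.
  y1=T, y4=T: remaining (y2,y3,y5) ∈ {(T,F,F); (T,F,T); (T,T,F); (T,T,T)} — 4.
  y1=T, y4=F: a clause becomes empty — 0.
  y1=F, y4=T: a clause becomes empty — 0.
  y1=F, y4=F: y5 free; 3 ways for (y2,y3) × 2^1 = 6.
Total: 4 + 0 + 0 + 6 = 10.

10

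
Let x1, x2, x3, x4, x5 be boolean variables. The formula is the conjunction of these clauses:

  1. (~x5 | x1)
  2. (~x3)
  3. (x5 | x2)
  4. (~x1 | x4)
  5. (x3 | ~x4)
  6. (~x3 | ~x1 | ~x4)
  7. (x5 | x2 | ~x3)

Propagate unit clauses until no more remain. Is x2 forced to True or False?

True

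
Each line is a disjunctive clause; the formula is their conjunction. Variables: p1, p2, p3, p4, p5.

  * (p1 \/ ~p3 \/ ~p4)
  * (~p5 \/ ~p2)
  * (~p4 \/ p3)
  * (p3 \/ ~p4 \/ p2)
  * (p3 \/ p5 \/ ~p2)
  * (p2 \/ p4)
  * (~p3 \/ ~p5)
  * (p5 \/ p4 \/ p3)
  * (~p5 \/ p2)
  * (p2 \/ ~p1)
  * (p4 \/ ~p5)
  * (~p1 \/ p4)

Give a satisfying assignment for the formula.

p1 = F  p2 = T  p3 = T  p4 = F  p5 = F

Set p1 = False and propagate.
Try p2 = True.
  then p5 is forced to False.
  then p3 is forced to True.
  then p4 is forced to False.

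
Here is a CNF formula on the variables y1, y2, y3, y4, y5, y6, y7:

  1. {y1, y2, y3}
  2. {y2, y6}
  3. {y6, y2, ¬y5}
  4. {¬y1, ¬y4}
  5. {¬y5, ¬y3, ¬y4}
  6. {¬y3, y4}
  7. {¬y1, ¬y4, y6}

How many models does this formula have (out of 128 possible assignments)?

34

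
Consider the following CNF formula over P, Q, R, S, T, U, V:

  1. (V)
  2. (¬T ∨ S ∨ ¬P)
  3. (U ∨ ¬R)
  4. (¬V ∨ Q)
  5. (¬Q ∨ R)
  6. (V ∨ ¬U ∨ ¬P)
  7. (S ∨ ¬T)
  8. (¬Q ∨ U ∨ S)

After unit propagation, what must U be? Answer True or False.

(V) stands alone — V = True.
In (¬V ∨ Q), ¬V is now false; Q must hold, so Q = True.
(R ∨ ¬Q): since Q = True, the clause reduces to (R). R = True.
From (¬R ∨ U) and R = True: U = True.

True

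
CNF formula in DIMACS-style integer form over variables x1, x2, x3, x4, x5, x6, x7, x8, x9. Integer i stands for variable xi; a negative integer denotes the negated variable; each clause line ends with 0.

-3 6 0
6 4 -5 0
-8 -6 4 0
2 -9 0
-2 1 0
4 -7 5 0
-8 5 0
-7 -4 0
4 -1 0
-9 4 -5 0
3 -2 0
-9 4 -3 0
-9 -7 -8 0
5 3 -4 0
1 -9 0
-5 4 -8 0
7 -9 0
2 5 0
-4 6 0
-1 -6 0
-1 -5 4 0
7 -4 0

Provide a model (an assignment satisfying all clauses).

x1=F, x2=F, x3=T, x4=F, x5=T, x6=T, x7=F, x8=F, x9=F

Check each clause:
  1. (~x3 | x6) — x6 is true.
  2. (~x5 | x4 | x6) — x6 is true.
  3. (x4 | ~x6 | ~x8) — ~x8 is true.
  4. (~x9 | x2) — ~x9 is true.
  5. (~x2 | x1) — ~x2 is true.
  6. (x4 | ~x7 | x5) — ~x7 is true.
  7. (x5 | ~x8) — ~x8 is true.
  8. (~x7 | ~x4) — ~x7 is true.
  9. (~x1 | x4) — ~x1 is true.
  10. (x4 | ~x9 | ~x5) — ~x9 is true.
  11. (~x2 | x3) — x3 is true.
  12. (x4 | ~x3 | ~x9) — ~x9 is true.
  13. (~x8 | ~x7 | ~x9) — ~x8 is true.
  14. (x3 | x5 | ~x4) — x3 is true.
  15. (~x9 | x1) — ~x9 is true.
  16. (x4 | ~x8 | ~x5) — ~x8 is true.
  17. (x7 | ~x9) — ~x9 is true.
  18. (x2 | x5) — x5 is true.
  19. (~x4 | x6) — ~x4 is true.
  20. (~x1 | ~x6) — ~x1 is true.
  21. (~x5 | x4 | ~x1) — ~x1 is true.
  22. (~x4 | x7) — ~x4 is true.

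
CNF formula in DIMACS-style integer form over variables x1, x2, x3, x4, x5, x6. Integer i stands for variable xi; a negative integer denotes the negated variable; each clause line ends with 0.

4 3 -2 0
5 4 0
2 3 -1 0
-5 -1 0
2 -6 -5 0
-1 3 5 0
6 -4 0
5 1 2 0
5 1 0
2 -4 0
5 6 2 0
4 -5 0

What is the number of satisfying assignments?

The models are:
  x1=F x2=T x3=F x4=T x5=T x6=T
  x1=F x2=T x3=T x4=T x5=T x6=T
  x1=T x2=T x3=T x4=T x5=F x6=T
Count: 3.

3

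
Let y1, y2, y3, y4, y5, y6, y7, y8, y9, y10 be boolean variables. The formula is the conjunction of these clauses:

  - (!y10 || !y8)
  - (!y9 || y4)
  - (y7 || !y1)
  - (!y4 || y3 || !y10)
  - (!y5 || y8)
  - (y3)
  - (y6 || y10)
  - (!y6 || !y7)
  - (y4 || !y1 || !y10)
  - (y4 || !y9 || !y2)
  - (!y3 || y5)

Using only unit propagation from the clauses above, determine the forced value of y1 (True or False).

False

Unit clause (y3) sets y3 = True.
From (!y3 || y5) and y3 = True: y5 = True.
In (y8 || !y5), !y5 is now false; y8 must hold, so y8 = True.
(!y8 || !y10): since y8 = True, the clause reduces to (!y10). y10 = False.
From (y6 || y10) and y10 = False: y6 = True.
(!y6 || !y7) with y6 = True leaves only !y7, so y7 = False.
(y7 || !y1): since y7 = False, the clause reduces to (!y1). y1 = False.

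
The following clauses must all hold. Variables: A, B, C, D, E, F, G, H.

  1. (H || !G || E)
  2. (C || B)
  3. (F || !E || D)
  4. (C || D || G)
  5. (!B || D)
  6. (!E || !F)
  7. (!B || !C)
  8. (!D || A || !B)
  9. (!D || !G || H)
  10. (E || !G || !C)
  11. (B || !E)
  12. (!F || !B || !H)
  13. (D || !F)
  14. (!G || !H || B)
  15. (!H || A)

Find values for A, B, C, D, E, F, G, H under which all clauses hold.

A=True, B=True, C=False, D=True, E=True, F=False, G=True, H=True

A occurs only positively in the remaining clauses — set A = True.
Set B = True and propagate.
  then D is forced to True.
  then C is forced to False.
Set E = True and propagate.
  then F is forced to False.
For the remaining variables, G = True, H = True works.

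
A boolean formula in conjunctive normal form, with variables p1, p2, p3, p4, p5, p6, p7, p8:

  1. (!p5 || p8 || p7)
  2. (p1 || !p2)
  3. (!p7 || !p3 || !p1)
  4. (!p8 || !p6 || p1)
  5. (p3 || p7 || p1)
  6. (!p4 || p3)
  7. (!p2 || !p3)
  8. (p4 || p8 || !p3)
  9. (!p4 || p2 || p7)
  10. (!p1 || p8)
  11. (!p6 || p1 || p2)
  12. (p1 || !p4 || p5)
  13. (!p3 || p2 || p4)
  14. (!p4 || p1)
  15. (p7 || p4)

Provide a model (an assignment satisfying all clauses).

p6 occurs only negated in the remaining clauses — set p6 = False.
Try p1 = True.
  then p8 is forced to True.
For the remaining variables, p2 = True, p3 = False, p4 = False, p5 = True, p7 = True works.
Every clause has at least one true literal under this assignment.

p1=True, p2=True, p3=False, p4=False, p5=True, p6=False, p7=True, p8=True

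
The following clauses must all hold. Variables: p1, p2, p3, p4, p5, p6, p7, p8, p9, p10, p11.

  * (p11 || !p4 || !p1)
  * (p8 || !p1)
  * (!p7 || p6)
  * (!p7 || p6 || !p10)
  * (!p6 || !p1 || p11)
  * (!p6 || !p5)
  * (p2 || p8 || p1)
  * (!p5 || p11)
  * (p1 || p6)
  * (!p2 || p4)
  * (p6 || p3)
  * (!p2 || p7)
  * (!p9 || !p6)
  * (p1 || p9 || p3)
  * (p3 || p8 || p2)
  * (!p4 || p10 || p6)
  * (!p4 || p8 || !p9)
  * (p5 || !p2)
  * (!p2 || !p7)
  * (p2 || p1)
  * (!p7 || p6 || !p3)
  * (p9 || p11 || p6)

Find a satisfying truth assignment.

Pure literal: p8 appears only positively; assign p8 = True.
Pure literal: p11 appears only positively; assign p11 = True.
Try p1 = True.
Set p2 = False and propagate.
Branch on p3: take p3 = True.
The remaining clauses are satisfied by p4 = False, p5 = False, p6 = False, p7 = False, p9 = True, p10 = False.

p1=T, p2=F, p3=T, p4=F, p5=F, p6=F, p7=F, p8=T, p9=T, p10=F, p11=T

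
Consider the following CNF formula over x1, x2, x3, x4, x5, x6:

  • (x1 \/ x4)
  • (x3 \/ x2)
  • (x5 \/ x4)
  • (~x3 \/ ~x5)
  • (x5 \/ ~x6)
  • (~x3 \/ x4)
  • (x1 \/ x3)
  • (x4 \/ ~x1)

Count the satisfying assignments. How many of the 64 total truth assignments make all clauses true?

7

The models are:
  x1=F x2=F x3=T x4=T x5=F x6=F
  x1=F x2=T x3=T x4=T x5=F x6=F
  x1=T x2=F x3=T x4=T x5=F x6=F
  x1=T x2=T x3=F x4=T x5=F x6=F
  x1=T x2=T x3=F x4=T x5=T x6=F
  x1=T x2=T x3=F x4=T x5=T x6=T
  x1=T x2=T x3=T x4=T x5=F x6=F
That's 7 in total.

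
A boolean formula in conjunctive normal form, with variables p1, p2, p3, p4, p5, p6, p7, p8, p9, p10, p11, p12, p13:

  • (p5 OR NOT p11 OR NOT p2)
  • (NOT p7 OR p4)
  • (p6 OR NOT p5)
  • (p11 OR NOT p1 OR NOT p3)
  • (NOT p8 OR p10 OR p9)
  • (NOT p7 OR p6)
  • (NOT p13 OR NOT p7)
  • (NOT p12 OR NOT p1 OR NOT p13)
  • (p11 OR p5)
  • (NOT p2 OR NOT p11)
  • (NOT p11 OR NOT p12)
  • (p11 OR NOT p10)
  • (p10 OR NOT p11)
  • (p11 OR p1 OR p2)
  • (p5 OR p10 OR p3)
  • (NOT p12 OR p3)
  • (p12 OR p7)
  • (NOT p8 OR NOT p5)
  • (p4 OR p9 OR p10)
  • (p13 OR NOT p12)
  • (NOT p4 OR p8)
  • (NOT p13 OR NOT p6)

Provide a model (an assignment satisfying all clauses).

p1=T, p2=F, p3=F, p4=T, p5=F, p6=T, p7=T, p8=T, p9=F, p10=T, p11=T, p12=F, p13=F

Set p1 = True and propagate.
For the remaining variables, p2 = False, p3 = False, p4 = True, p5 = False, p6 = True, p7 = True, p8 = True, p9 = False, p10 = True, p11 = True, p12 = False, p13 = False works.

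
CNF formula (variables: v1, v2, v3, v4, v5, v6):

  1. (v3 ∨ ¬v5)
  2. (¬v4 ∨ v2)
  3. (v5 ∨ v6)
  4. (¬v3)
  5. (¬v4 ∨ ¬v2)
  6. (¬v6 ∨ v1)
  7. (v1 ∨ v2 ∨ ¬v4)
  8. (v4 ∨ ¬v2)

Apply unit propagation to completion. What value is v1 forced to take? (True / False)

Unit clause (¬v3) sets v3 = False.
In (v3 ∨ ¬v5), v3 is now false; ¬v5 must hold, so v5 = False.
In (v6 ∨ v5), v5 is now false; v6 must hold, so v6 = True.
In (v1 ∨ ¬v6), ¬v6 is now false; v1 must hold, so v1 = True.

True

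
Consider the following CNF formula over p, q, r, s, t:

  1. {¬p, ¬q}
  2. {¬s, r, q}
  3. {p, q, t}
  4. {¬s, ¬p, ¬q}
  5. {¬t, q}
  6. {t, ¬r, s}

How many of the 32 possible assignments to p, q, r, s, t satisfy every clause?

9

Split on q, then p.
  q=1, p=1: a clause becomes empty — 0.
  q=1, p=0: 7 of the 8 assignments to (r,s,t) work.
  q=0, p=1: remaining (r,s,t) ∈ {(0,0,0); (1,1,0)} — 2.
  q=0, p=0: a clause becomes empty — 0.
Total: 0 + 7 + 2 + 0 = 9.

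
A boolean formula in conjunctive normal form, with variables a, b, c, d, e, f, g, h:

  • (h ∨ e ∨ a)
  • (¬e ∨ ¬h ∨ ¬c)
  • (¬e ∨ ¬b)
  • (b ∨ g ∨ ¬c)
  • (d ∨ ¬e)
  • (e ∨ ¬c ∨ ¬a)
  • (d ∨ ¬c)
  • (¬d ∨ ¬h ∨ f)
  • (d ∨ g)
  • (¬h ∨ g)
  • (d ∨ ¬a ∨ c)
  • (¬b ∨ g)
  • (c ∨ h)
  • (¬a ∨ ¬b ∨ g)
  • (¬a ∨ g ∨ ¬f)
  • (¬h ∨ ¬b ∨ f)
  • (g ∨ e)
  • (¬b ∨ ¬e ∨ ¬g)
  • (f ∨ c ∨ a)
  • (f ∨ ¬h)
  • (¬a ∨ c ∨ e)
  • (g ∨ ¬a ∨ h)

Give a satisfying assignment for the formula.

a=F  b=T  c=T  d=T  e=F  f=T  g=T  h=T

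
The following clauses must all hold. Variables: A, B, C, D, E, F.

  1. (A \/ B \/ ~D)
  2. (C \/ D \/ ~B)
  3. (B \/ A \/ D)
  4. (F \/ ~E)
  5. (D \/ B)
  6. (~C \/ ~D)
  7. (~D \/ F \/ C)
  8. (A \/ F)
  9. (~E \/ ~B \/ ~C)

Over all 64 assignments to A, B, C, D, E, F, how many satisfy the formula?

9

Case analysis on D and B:
  D=1, B=1: remaining (A,C,E,F) ∈ {(0,0,0,1); (0,0,1,1); (1,0,0,1); (1,0,1,1)} — 4.
  D=1, B=0: remaining (A,C,E,F) ∈ {(1,0,0,1); (1,0,1,1)} — 2.
  D=0, B=1: remaining (A,C,E,F) ∈ {(0,1,0,1); (1,1,0,0); (1,1,0,1)} — 3.
  D=0, B=0: a clause becomes empty — 0.
Total: 4 + 2 + 3 + 0 = 9.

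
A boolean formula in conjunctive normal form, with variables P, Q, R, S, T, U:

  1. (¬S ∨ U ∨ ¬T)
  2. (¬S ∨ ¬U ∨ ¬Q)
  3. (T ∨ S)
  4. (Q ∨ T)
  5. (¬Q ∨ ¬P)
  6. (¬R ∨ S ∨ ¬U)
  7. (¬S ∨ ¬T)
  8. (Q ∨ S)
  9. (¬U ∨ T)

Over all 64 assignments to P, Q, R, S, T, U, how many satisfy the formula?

5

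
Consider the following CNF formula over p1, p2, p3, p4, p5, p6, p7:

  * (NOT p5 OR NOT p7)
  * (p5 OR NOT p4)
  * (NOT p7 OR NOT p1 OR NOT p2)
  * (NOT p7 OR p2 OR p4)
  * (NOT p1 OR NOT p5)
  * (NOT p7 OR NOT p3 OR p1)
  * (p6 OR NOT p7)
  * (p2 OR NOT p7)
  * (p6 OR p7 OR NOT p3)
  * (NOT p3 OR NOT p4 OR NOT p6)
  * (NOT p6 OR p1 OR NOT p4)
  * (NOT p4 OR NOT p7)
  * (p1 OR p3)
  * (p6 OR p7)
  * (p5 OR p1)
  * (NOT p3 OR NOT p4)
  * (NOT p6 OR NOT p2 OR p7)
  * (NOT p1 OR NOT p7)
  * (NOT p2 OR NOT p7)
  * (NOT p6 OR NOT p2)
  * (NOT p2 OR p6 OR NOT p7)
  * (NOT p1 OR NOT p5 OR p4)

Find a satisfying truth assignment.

p1 = False, p2 = False, p3 = True, p4 = False, p5 = True, p6 = True, p7 = False

Check each clause:
  1. (NOT p5 OR NOT p7) — NOT p7 is true.
  2. (p5 OR NOT p4) — NOT p4 is true.
  3. (NOT p7 OR NOT p1 OR NOT p2) — NOT p7 is true.
  4. (p4 OR p2 OR NOT p7) — NOT p7 is true.
  5. (NOT p1 OR NOT p5) — NOT p1 is true.
  6. (NOT p3 OR p1 OR NOT p7) — NOT p7 is true.
  7. (NOT p7 OR p6) — NOT p7 is true.
  8. (NOT p7 OR p2) — NOT p7 is true.
  9. (p7 OR NOT p3 OR p6) — p6 is true.
  10. (NOT p6 OR NOT p3 OR NOT p4) — NOT p4 is true.
  11. (NOT p6 OR NOT p4 OR p1) — NOT p4 is true.
  12. (NOT p4 OR NOT p7) — NOT p7 is true.
  13. (p1 OR p3) — p3 is true.
  14. (p7 OR p6) — p6 is true.
  15. (p5 OR p1) — p5 is true.
  16. (NOT p3 OR NOT p4) — NOT p4 is true.
  17. (p7 OR NOT p2 OR NOT p6) — NOT p2 is true.
  18. (NOT p1 OR NOT p7) — NOT p7 is true.
  19. (NOT p2 OR NOT p7) — NOT p7 is true.
  20. (NOT p6 OR NOT p2) — NOT p2 is true.
  21. (NOT p2 OR NOT p7 OR p6) — NOT p7 is true.
  22. (NOT p5 OR p4 OR NOT p1) — NOT p1 is true.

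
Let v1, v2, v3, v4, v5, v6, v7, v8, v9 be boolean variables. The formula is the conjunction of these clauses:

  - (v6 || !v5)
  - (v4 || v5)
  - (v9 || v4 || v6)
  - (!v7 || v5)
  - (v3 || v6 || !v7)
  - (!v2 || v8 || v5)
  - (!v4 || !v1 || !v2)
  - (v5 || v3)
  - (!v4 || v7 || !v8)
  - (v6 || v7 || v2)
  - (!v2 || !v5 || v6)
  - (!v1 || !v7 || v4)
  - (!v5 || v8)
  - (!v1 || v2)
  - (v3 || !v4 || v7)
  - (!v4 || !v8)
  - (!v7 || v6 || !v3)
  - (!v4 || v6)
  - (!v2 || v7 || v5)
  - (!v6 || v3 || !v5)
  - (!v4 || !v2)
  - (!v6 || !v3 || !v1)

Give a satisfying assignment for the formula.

v1=F, v2=T, v3=T, v4=F, v5=T, v6=T, v7=F, v8=T, v9=F

Pure literal: v1 appears only negated; assign v1 = False.
Try v2 = True.
  then v4 is forced to False.
  then v5 is forced to True.
  then v6 is forced to True.
  then v8 is forced to True.
  then v3 is forced to True.
v7, v9 are now unconstrained; take v7 = False, v9 = False.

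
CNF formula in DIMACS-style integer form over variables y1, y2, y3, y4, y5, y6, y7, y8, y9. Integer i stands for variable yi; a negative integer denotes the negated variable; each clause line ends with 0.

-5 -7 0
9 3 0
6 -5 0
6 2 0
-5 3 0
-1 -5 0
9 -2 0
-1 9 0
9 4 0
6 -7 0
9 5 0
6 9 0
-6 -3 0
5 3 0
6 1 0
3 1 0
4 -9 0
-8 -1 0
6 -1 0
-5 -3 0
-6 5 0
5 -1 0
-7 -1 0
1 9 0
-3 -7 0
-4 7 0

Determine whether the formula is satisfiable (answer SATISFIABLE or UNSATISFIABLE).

UNSATISFIABLE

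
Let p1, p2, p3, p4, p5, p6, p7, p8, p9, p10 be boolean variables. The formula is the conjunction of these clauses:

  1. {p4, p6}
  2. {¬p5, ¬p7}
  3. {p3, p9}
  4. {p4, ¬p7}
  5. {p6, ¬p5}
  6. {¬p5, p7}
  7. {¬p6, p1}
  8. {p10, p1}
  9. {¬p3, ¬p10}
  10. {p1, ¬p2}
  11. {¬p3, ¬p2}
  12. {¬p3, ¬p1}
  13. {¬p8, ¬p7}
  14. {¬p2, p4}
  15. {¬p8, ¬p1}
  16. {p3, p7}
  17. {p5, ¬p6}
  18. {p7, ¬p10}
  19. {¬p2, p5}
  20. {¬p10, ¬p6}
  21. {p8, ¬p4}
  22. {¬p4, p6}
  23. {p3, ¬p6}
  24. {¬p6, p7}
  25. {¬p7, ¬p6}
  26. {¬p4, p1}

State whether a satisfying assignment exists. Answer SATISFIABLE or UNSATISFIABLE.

UNSATISFIABLE

p6 = True:
  propagation gives p1=True, p3=False; an empty clause results — contradiction.
p6 = False:
  propagation gives p4=True; an empty clause results — contradiction.
Every branch closes, so no satisfying assignment exists.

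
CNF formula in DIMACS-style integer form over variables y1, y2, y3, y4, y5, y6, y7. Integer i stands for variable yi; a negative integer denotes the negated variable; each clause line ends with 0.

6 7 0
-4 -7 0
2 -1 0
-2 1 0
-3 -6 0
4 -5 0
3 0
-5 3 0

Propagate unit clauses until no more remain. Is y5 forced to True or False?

False

(y3) stands alone — y3 = True.
(NOT y6 OR NOT y3): since y3 = True, the clause reduces to (NOT y6). y6 = False.
In (y7 OR y6), y6 is now false; y7 must hold, so y7 = True.
(NOT y7 OR NOT y4): since y7 = True, the clause reduces to (NOT y4). y4 = False.
From (NOT y5 OR y4) and y4 = False: y5 = False.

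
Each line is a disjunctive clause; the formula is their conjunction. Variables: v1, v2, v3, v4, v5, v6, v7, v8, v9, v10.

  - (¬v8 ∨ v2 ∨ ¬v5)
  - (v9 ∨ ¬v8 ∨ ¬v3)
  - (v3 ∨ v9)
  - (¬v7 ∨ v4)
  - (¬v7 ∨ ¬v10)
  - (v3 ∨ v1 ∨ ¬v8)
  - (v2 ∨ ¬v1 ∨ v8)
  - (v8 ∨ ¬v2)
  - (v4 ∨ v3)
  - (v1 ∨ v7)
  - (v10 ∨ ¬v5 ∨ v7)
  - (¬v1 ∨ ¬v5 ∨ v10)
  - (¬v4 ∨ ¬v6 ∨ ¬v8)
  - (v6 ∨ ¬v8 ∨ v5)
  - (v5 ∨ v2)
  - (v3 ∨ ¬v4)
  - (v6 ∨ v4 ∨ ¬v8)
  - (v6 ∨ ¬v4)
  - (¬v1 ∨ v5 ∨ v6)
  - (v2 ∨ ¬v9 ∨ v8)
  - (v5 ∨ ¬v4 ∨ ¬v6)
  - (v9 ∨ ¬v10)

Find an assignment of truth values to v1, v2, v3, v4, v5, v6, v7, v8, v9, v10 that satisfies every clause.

Branch on v1: take v1 = True.
The remaining clauses are satisfied by v2 = True, v3 = True, v4 = False, v5 = False, v6 = True, v7 = False, v8 = True, v9 = True, v10 = True.
Check each clause:
  1. (¬v5 ∨ v2 ∨ ¬v8) — v2 is true.
  2. (¬v8 ∨ v9 ∨ ¬v3) — v9 is true.
  3. (v9 ∨ v3) — v9 is true.
  4. (¬v7 ∨ v4) — ¬v7 is true.
  5. (¬v7 ∨ ¬v10) — ¬v7 is true.
  6. (¬v8 ∨ v1 ∨ v3) — v1 is true.
  7. (v2 ∨ v8 ∨ ¬v1) — v8 is true.
  8. (v8 ∨ ¬v2) — v8 is true.
  9. (v4 ∨ v3) — v3 is true.
  10. (v1 ∨ v7) — v1 is true.
  11. (¬v5 ∨ v10 ∨ v7) — v10 is true.
  12. (v10 ∨ ¬v5 ∨ ¬v1) — v10 is true.
  13. (¬v8 ∨ ¬v6 ∨ ¬v4) — ¬v4 is true.
  14. (v6 ∨ v5 ∨ ¬v8) — v6 is true.
  15. (v2 ∨ v5) — v2 is true.
  16. (v3 ∨ ¬v4) — v3 is true.
  17. (v4 ∨ v6 ∨ ¬v8) — v6 is true.
  18. (v6 ∨ ¬v4) — ¬v4 is true.
  19. (¬v1 ∨ v6 ∨ v5) — v6 is true.
  20. (v8 ∨ v2 ∨ ¬v9) — v8 is true.
  21. (v5 ∨ ¬v4 ∨ ¬v6) — ¬v4 is true.
  22. (¬v10 ∨ v9) — v9 is true.

v1=T, v2=T, v3=T, v4=F, v5=F, v6=T, v7=F, v8=T, v9=T, v10=T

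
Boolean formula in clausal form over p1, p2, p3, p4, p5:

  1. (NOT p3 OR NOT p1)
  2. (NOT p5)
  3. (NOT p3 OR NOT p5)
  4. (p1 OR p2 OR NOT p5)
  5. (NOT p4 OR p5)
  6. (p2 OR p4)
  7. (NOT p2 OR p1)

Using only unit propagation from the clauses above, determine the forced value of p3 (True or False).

False

Unit clause (NOT p5) sets p5 = False.
From (p5 OR NOT p4) and p5 = False: p4 = False.
(p4 OR p2): since p4 = False, the clause reduces to (p2). p2 = True.
(p1 OR NOT p2): since p2 = True, the clause reduces to (p1). p1 = True.
(NOT p3 OR NOT p1) with p1 = True leaves only NOT p3, so p3 = False.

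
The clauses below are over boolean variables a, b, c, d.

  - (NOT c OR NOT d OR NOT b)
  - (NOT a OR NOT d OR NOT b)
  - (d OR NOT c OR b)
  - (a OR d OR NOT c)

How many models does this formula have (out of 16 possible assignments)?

Case analysis on d and b:
  d=1, b=1: remaining (a,c) ∈ {(0,0)} — 1.
  d=1, b=0: remaining (a,c) ∈ {(0,0); (0,1); (1,0); (1,1)} — 4.
  d=0, b=1: remaining (a,c) ∈ {(0,0); (1,0); (1,1)} — 3.
  d=0, b=0: remaining (a,c) ∈ {(0,0); (1,0)} — 2.
Total: 1 + 4 + 3 + 2 = 10.

10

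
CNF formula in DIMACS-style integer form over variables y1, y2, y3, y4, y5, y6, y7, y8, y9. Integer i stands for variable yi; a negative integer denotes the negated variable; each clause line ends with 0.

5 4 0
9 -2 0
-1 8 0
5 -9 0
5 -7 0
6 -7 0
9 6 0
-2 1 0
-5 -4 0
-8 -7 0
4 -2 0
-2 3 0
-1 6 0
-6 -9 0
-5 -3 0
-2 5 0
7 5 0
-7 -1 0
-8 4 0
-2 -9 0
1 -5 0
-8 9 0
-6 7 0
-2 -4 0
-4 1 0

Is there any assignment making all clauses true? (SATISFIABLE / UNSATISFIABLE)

UNSATISFIABLE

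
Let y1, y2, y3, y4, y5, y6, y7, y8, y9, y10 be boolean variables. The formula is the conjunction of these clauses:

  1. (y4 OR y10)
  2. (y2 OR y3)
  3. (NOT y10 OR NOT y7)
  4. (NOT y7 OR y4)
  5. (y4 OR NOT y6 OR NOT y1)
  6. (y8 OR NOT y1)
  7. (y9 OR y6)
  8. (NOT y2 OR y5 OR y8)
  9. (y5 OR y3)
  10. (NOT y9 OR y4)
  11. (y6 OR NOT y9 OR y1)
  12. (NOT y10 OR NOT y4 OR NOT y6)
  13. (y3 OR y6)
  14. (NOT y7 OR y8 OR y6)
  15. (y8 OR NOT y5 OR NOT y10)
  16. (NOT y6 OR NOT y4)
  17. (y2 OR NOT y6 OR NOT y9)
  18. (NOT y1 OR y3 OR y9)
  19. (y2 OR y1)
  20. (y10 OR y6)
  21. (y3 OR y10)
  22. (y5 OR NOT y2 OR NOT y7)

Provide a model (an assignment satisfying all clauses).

y1=F, y2=T, y3=F, y4=F, y5=T, y6=T, y7=F, y8=T, y9=F, y10=T

Pure literal: y7 appears only negated; assign y7 = False.
y8 occurs only positively in the remaining clauses — set y8 = True.
Try y1 = False.
  then y2 is forced to True.
Branch on y3: take y3 = False.
  then y5 is forced to True.
  then y6 is forced to True.
  then y4 is forced to False.
  then y10 is forced to True.
  then y9 is forced to False.
Check each clause:
  1. (y4 OR y10) — y10 is true.
  2. (y2 OR y3) — y2 is true.
  3. (NOT y10 OR NOT y7) — NOT y7 is true.
  4. (y4 OR NOT y7) — NOT y7 is true.
  5. (y4 OR NOT y1 OR NOT y6) — NOT y1 is true.
  6. (NOT y1 OR y8) — y8 is true.
  7. (y9 OR y6) — y6 is true.
  8. (y8 OR y5 OR NOT y2) — y8 is true.
  9. (y5 OR y3) — y5 is true.
  10. (NOT y9 OR y4) — NOT y9 is true.
  11. (y6 OR y1 OR NOT y9) — y6 is true.
  12. (NOT y4 OR NOT y6 OR NOT y10) — NOT y4 is true.
  13. (y6 OR y3) — y6 is true.
  14. (NOT y7 OR y6 OR y8) — y8 is true.
  15. (NOT y5 OR y8 OR NOT y10) — y8 is true.
  16. (NOT y4 OR NOT y6) — NOT y4 is true.
  17. (y2 OR NOT y9 OR NOT y6) — y2 is true.
  18. (y9 OR NOT y1 OR y3) — NOT y1 is true.
  19. (y2 OR y1) — y2 is true.
  20. (y10 OR y6) — y10 is true.
  21. (y10 OR y3) — y10 is true.
  22. (NOT y7 OR y5 OR NOT y2) — NOT y7 is true.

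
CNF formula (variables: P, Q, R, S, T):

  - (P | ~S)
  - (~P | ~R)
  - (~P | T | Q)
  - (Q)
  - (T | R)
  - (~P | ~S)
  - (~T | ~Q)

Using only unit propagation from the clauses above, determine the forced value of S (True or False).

(Q) is a unit clause: Q = True.
(~Q | ~T): since Q = True, the clause reduces to (~T). T = False.
From (T | R) and T = False: R = True.
(~R | ~P) with R = True leaves only ~P, so P = False.
From (P | ~S) and P = False: S = False.

False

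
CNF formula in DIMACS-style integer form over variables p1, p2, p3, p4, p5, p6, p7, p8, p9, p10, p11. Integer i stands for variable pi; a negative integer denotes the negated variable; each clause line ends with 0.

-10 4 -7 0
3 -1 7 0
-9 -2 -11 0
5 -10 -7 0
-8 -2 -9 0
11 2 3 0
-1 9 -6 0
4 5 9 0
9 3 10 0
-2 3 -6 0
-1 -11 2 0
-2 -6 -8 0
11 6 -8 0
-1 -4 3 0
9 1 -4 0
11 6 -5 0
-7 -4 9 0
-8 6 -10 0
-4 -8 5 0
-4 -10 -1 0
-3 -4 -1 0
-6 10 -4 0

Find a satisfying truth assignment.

p1 = F, p2 = F, p3 = F, p4 = F, p5 = F, p6 = T, p7 = F, p8 = T, p9 = T, p10 = T, p11 = T

Try p1 = False.
Set p2 = False and propagate.
Set p3 = False and propagate.
  then p11 is forced to True.
For the remaining variables, p4 = False, p5 = False, p6 = True, p7 = False, p8 = True, p9 = True, p10 = True works.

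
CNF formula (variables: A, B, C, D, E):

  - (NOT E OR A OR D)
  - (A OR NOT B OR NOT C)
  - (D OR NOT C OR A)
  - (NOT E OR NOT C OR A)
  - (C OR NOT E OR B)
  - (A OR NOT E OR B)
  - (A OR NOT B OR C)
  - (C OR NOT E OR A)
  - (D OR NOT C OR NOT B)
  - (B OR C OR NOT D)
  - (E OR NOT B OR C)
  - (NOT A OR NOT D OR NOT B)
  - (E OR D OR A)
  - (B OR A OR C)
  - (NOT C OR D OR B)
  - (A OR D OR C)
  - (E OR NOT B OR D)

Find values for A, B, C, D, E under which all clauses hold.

A=False, B=False, C=True, D=True, E=False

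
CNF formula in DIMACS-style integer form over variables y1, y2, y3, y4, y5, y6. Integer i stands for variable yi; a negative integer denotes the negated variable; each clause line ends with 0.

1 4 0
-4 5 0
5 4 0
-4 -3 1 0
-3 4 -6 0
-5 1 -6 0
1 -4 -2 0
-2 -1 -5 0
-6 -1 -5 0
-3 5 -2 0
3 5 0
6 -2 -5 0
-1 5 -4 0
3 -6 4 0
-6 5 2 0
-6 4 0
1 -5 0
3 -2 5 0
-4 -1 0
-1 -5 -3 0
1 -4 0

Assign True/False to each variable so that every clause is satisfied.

y1=True, y2=False, y3=False, y4=False, y5=True, y6=False

Try y1 = True.
  then y4 is forced to False.
  then y5 is forced to True.
  then y2 is forced to False.
  then y6 is forced to False.
  then y3 is forced to False.
Every clause has at least one true literal under this assignment.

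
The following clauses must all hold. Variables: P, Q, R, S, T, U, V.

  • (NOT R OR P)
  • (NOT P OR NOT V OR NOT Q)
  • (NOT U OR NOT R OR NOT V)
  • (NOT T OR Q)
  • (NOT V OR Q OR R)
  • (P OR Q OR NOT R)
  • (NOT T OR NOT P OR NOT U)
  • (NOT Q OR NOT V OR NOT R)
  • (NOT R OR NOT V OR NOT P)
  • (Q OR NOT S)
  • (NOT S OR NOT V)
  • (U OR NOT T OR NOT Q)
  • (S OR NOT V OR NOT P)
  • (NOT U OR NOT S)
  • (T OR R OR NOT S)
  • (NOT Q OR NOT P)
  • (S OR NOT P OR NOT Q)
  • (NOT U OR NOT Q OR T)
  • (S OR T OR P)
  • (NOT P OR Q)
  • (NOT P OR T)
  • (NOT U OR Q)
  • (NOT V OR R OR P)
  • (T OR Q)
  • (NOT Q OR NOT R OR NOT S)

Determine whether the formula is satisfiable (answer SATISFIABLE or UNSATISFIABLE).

SATISFIABLE

Pure literal: V appears only negated; assign V = False.
Set P = False and propagate.
  then R is forced to False.
Try Q = True.
Set S = False and propagate.
  then T is forced to True.
  then U is forced to True.
Every clause has at least one true literal under this assignment.
So P=F  Q=T  R=F  S=F  T=T  U=T  V=F is a satisfying assignment.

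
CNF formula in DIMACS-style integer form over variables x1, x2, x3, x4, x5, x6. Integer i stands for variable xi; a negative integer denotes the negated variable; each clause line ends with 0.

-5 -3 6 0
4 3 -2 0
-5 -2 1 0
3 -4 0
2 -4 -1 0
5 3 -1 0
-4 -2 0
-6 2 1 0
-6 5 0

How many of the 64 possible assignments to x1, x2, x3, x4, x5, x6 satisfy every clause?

Split on x2, then x1.
  x2=1, x1=1: remaining (x3,x4,x5,x6) ∈ {(1,0,0,0); (1,0,1,1)} — 2.
  x2=1, x1=0: remaining (x3,x4,x5,x6) ∈ {(1,0,0,0)} — 1.
  x2=0, x1=1: remaining (x3,x4,x5,x6) ∈ {(0,0,1,0); (0,0,1,1); (1,0,0,0); (1,0,1,1)} — 4.
  x2=0, x1=0: remaining (x3,x4,x5,x6) ∈ {(0,0,0,0); (0,0,1,0); (1,0,0,0); (1,1,0,0)} — 4.
Total: 2 + 1 + 4 + 4 = 11.

11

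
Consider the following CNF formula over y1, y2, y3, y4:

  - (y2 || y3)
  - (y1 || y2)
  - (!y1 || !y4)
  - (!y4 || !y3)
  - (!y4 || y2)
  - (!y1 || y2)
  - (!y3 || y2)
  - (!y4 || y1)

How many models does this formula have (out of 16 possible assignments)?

4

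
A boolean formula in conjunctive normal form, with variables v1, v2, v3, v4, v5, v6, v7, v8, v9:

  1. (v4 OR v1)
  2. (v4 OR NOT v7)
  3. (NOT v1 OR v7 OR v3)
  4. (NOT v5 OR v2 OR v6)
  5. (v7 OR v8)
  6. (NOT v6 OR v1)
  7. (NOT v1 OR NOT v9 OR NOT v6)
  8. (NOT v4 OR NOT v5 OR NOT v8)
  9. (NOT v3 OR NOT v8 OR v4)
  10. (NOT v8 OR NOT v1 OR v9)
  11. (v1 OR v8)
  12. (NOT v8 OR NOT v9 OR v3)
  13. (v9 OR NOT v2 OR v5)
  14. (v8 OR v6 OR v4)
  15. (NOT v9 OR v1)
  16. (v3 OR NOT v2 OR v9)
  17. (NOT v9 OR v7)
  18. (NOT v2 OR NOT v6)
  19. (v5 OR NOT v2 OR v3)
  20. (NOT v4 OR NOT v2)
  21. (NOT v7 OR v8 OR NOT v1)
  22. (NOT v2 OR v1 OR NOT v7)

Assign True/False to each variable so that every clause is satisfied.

v1=F  v2=F  v3=T  v4=T  v5=F  v6=F  v7=T  v8=T  v9=F

Branch on v1: take v1 = False.
  then v4 is forced to True.
  then v6 is forced to False.
  then v8 is forced to True.
  then v5 is forced to False.
  then v9 is forced to False.
  then v2 is forced to False.
v3, v7 are now unconstrained; take v3 = True, v7 = True.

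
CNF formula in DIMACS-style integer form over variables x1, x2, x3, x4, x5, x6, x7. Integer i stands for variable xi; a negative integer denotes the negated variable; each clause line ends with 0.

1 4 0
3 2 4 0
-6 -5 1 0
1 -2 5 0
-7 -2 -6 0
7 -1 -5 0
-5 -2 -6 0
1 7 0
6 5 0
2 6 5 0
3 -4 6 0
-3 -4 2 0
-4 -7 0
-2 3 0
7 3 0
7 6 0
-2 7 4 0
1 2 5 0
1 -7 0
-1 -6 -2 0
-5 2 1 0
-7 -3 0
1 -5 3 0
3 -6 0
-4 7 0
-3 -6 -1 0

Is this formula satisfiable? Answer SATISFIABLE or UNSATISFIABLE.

UNSATISFIABLE

x1 = True:
  x6 = True:
    propagation gives x2=False, x3=True; an empty clause results — contradiction.
  x6 = False:
    propagation gives x5=True, x7=True, x4=False, x3=False; an empty clause results — contradiction.
x1 = False:
  propagation gives x4=True, x7=True; an empty clause results — contradiction.
Every branch closes, so no satisfying assignment exists.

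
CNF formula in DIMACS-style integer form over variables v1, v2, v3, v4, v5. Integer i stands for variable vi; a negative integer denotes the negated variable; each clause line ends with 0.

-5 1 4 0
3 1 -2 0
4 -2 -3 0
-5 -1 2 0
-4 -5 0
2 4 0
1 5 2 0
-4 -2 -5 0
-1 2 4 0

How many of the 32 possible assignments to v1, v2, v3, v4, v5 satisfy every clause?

Satisfying assignments:
  v1=0 v2=1 v3=1 v4=1 v5=0
  v1=1 v2=0 v3=0 v4=1 v5=0
  v1=1 v2=0 v3=1 v4=1 v5=0
  v1=1 v2=1 v3=0 v4=0 v5=0
  v1=1 v2=1 v3=0 v4=0 v5=1
  v1=1 v2=1 v3=0 v4=1 v5=0
  v1=1 v2=1 v3=1 v4=1 v5=0
Count: 7.

7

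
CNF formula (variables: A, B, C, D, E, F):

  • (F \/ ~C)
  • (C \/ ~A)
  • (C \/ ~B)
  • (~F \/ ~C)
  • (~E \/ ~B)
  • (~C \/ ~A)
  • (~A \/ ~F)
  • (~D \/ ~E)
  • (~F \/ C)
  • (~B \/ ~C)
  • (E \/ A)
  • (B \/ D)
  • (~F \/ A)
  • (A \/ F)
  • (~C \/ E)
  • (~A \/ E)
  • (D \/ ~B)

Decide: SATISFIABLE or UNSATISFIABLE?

C = True:
  propagation gives F=True; an empty clause results — contradiction.
C = False:
  propagation gives A=False, B=False, F=False; an empty clause results — contradiction.
Every branch closes, so no satisfying assignment exists.

UNSATISFIABLE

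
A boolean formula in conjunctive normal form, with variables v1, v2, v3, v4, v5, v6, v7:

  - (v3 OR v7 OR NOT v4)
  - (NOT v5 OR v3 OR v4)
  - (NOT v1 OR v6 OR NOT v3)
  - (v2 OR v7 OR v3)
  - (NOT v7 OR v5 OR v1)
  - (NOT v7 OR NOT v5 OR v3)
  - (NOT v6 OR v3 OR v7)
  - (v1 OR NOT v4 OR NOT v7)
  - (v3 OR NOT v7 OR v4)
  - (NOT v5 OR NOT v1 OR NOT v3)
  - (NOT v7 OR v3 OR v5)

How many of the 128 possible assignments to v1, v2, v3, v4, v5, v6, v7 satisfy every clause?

Case analysis on v3 and v7:
  v3=1, v7=1: v2 free; 4 ways for (v1,v4,v5,v6) × 2^1 = 8.
  v3=1, v7=0: v2, v4 free; 5 ways for (v1,v5,v6) × 2^2 = 20.
  v3=0, v7=1: a clause becomes empty — 0.
  v3=0, v7=0: remaining (v1,v2,v4,v5,v6) ∈ {(0,1,0,0,0); (1,1,0,0,0)} — 2.
Total: 8 + 20 + 0 + 2 = 30.

30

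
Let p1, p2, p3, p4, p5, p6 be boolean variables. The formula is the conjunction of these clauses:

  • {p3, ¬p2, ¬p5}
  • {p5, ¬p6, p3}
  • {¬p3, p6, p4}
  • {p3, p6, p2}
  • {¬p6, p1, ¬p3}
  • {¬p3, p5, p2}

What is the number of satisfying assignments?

20

Case analysis on p3 and p6:
  p3=T, p6=T: p4 free; 3 ways for (p1,p2,p5) × 2^1 = 6.
  p3=T, p6=F: p1 free; 3 ways for (p2,p4,p5) × 2^1 = 6.
  p3=F, p6=T: remaining (p1,p2,p4,p5) ∈ {(F,F,F,T); (F,F,T,T); (T,F,F,T); (T,F,T,T)} — 4.
  p3=F, p6=F: remaining (p1,p2,p4,p5) ∈ {(F,T,F,F); (F,T,T,F); (T,T,F,F); (T,T,T,F)} — 4.
Total: 6 + 6 + 4 + 4 = 20.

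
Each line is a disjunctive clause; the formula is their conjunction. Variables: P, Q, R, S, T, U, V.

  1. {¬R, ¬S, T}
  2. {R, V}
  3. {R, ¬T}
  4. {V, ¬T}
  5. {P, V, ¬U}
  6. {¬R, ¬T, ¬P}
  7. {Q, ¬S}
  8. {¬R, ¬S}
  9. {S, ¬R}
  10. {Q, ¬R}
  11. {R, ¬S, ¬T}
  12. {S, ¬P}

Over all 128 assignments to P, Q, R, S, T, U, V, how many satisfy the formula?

8

Satisfying assignments:
  P=0 Q=0 R=0 S=0 T=0 U=0 V=1
  P=0 Q=0 R=0 S=0 T=0 U=1 V=1
  P=0 Q=1 R=0 S=0 T=0 U=0 V=1
  P=0 Q=1 R=0 S=0 T=0 U=1 V=1
  P=0 Q=1 R=0 S=1 T=0 U=0 V=1
  P=0 Q=1 R=0 S=1 T=0 U=1 V=1
  P=1 Q=1 R=0 S=1 T=0 U=0 V=1
  P=1 Q=1 R=0 S=1 T=0 U=1 V=1
That's 8 in total.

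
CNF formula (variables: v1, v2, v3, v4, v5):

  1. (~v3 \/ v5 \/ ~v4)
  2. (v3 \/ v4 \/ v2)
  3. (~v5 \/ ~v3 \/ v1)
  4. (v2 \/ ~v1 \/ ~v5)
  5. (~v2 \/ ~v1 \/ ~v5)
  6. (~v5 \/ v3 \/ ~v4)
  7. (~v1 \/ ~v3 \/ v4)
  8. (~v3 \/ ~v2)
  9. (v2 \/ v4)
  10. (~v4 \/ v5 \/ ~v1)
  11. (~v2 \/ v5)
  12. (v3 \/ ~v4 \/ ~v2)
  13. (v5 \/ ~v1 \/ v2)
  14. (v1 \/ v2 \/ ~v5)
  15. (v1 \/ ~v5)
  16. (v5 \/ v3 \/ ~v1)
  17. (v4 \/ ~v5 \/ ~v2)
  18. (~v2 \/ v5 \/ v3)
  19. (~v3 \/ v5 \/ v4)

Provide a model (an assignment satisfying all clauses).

v1 = False, v2 = False, v3 = False, v4 = True, v5 = False

Branch on v1: take v1 = False.
  then v5 is forced to False.
  then v2 is forced to False.
  then v4 is forced to True.
  then v3 is forced to False.
Every clause has at least one true literal under this assignment.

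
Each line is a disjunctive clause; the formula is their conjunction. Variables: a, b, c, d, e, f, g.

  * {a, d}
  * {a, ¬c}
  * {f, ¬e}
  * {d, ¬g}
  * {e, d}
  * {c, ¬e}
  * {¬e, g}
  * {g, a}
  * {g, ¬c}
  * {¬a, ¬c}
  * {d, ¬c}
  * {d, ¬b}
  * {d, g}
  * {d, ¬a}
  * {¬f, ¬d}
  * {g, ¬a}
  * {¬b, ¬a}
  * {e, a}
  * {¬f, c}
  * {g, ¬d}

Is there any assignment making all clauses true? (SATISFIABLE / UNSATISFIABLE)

SATISFIABLE

Pure literal: b appears only negated; assign b = False.
Branch on a: take a = True.
  then c is forced to False.
  then e is forced to False.
  then d is forced to True.
  then f is forced to False.
  then g is forced to True.
So a = T, b = F, c = F, d = T, e = F, f = F, g = T is a satisfying assignment.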